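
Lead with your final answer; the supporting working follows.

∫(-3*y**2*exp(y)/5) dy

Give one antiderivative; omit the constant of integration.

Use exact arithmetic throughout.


The answer is -3*y**2*exp(y)/5 + 6*y*exp(y)/5 - 6*exp(y)/5.
Step 1. Integrate ∫(-3*y**2*exp(y)/5) dy by parts with u = y**2, dv = (-3*exp(y)/5) dy, so v = -3*exp(y)/5: now -3*y**2*exp(y)/5 + ∫(6*y*exp(y)/5) dy.
Step 2. Integrate ∫(6*y*exp(y)/5) dy by parts with u = y, dv = (6*exp(y)/5) dy, so v = 6*exp(y)/5: now -3*y**2*exp(y)/5 + 6*y*exp(y)/5 + ∫(-6*exp(y)/5) dy.
Step 3. Evaluate the standard form: now -3*y**2*exp(y)/5 + 6*y*exp(y)/5 - 6*exp(y)/5.
Answer: -3*y**2*exp(y)/5 + 6*y*exp(y)/5 - 6*exp(y)/5.


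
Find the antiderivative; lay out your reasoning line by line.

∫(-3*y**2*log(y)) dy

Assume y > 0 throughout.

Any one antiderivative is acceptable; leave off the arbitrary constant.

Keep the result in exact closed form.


Step 1. Integrate ∫(-3*y**2*log(y)) dy by parts with u = log(y), dv = (-3*y**2) dy, so v = -y**3 [assuming y > 0]: now -y**3*log(y) + ∫(y**2) dy.
Step 2. Evaluate the standard form: now -y**3*log(y) + y**3/3.
Answer: -y**3*log(y) + y**3/3.


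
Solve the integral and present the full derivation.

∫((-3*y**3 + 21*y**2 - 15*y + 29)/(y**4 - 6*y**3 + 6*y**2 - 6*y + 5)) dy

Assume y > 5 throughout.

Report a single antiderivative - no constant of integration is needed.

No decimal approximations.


Step 1. Decompose ∫((-3*y**3 + 21*y**2 - 15*y + 29)/(y**4 - 6*y**3 + 6*y**2 - 6*y + 5)) dy by partial fractions, (-3*y**3 + 21*y**2 - 15*y + 29)/(y**4 - 6*y**3 + 6*y**2 - 6*y + 5) = 2/(y**2 + 1) - 4/(y - 1) + 1/(y - 5): now ∫(1/(y - 5)) dy + ∫(-4/(y - 1)) dy + ∫(2/(y**2 + 1)) dy.
Step 2. Evaluate the standard form [assuming y > 5]: now log(y - 5) + ∫(-4/(y - 1)) dy + ∫(2/(y**2 + 1)) dy.
Step 3. Evaluate the standard form [assuming y > 1]: now log(y - 5) - 4*log(y - 1) + ∫(2/(y**2 + 1)) dy.
Step 4. Evaluate the standard form: now log(y - 5) - 4*log(y - 1) + 2*atan(y).
Answer: log(y - 5) - 4*log(y - 1) + 2*atan(y).


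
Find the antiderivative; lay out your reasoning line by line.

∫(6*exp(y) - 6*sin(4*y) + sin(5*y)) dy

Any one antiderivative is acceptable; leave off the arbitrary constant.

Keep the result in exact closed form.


Step 1. Rewrite: now ∫(6*exp(y)) dy + ∫(-6*sin(4*y)) dy + ∫(sin(5*y)) dy.
Step 2. Evaluate the standard form: now 3*cos(4*y)/2 + ∫(6*exp(y)) dy + ∫(sin(5*y)) dy.
Step 3. Evaluate the standard form: now 6*exp(y) + 3*cos(4*y)/2 + ∫(sin(5*y)) dy.
Step 4. Evaluate the standard form: now 6*exp(y) + 3*cos(4*y)/2 - cos(5*y)/5.
Answer: 6*exp(y) + 3*cos(4*y)/2 - cos(5*y)/5.


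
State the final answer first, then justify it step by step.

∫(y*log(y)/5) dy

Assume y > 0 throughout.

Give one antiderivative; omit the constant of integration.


The answer is y**2*log(y)/10 - y**2/20.
Step 1. Integrate ∫(y*log(y)/5) dy by parts with u = log(y), dv = (y/5) dy, so v = y**2/10 [assuming y > 0]: now y**2*log(y)/10 + ∫(-y/10) dy.
Step 2. Evaluate the standard form: now y**2*log(y)/10 - y**2/20.
Answer: y**2*log(y)/10 - y**2/20.


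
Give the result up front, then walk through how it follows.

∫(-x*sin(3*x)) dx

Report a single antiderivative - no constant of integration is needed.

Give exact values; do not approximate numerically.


The answer is x*cos(3*x)/3 - sin(3*x)/9.
Step 1. Integrate ∫(-x*sin(3*x)) dx by parts with u = x, dv = (-sin(3*x)) dx, so v = cos(3*x)/3: now x*cos(3*x)/3 + ∫(-cos(3*x)/3) dx.
Step 2. Evaluate the standard form: now x*cos(3*x)/3 - sin(3*x)/9.
Answer: x*cos(3*x)/3 - sin(3*x)/9.


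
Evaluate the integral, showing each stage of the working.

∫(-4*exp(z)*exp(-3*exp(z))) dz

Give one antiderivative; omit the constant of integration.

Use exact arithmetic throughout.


Step 1. Substitute u = exp(z), turning ∫(-4*exp(z)*exp(-3*exp(z))) dz into ∫(-4*exp(-3*u)) du: now ∫(-4*exp(-3*u)) du.
Step 2. Evaluate the standard form: now 4*exp(-3*u)/3.
Step 3. Substitute back u = exp(z): now 4*exp(-3*exp(z))/3.
Answer: 4*exp(-3*exp(z))/3.


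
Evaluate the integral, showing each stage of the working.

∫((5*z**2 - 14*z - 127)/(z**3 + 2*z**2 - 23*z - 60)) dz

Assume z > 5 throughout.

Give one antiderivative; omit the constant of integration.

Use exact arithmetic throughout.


Step 1. Decompose ∫((5*z**2 - 14*z - 127)/(z**3 + 2*z**2 - 23*z - 60)) dz by partial fractions, (5*z**2 - 14*z - 127)/(z**3 + 2*z**2 - 23*z - 60) = 1/(z + 4) + 5/(z + 3) - 1/(z - 5): now ∫(-1/(z - 5)) dz + ∫(5/(z + 3)) dz + ∫(1/(z + 4)) dz.
Step 2. Evaluate the standard form [assuming z > -3]: now 5*log(z + 3) + ∫(-1/(z - 5)) dz + ∫(1/(z + 4)) dz.
Step 3. Evaluate the standard form [assuming z > 5]: now -log(z - 5) + 5*log(z + 3) + ∫(1/(z + 4)) dz.
Step 4. Evaluate the standard form [assuming z > -4]: now -log(z - 5) + 5*log(z + 3) + log(z + 4).
Answer: -log(z - 5) + 5*log(z + 3) + log(z + 4).


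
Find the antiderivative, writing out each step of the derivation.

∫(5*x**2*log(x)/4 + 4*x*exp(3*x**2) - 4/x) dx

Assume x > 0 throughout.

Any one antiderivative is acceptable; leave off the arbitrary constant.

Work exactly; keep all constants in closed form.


Step 1. Rewrite: now ∫(-4/x) dx + ∫(4*x*exp(3*x**2)) dx + ∫(5*x**2*log(x)/4) dx.
Step 2. Integrate ∫(5*x**2*log(x)/4) dx by parts with u = log(x), dv = (5*x**2/4) dx, so v = 5*x**3/12 [assuming x > 0]: now 5*x**3*log(x)/12 + ∫(-4/x) dx + ∫(-5*x**2/12) dx + ∫(4*x*exp(3*x**2)) dx.
Step 3. Evaluate the standard form: now 5*x**3*log(x)/12 - 5*x**3/36 + ∫(-4/x) dx + ∫(4*x*exp(3*x**2)) dx.
Step 4. Substitute u = x**2, turning ∫(4*x*exp(3*x**2)) dx into ∫(2*exp(3*u)) du: now 5*x**3*log(x)/12 - 5*x**3/36 + ∫(-4/x) dx + ∫(2*exp(3*u)) du.
Step 5. Evaluate the standard form: now 5*x**3*log(x)/12 - 5*x**3/36 + 2*exp(3*u)/3 + ∫(-4/x) dx.
Step 6. Substitute back u = x**2: now 5*x**3*log(x)/12 - 5*x**3/36 + 2*exp(3*x**2)/3 + ∫(-4/x) dx.
Step 7. Evaluate the standard form [assuming x > 0]: now 5*x**3*log(x)/12 - 5*x**3/36 + 2*exp(3*x**2)/3 - 4*log(x).
Answer: 5*x**3*log(x)/12 - 5*x**3/36 + 2*exp(3*x**2)/3 - 4*log(x).


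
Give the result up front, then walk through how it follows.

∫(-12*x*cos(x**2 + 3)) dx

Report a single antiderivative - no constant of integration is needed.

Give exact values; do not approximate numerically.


The answer is -6*sin(x**2 + 3).
Step 1. Substitute u = x**2 + 3, turning ∫(-12*x*cos(x**2 + 3)) dx into ∫(-6*cos(u)) du: now ∫(-6*cos(u)) du.
Step 2. Evaluate the standard form: now -6*sin(u).
Step 3. Substitute back u = x**2 + 3: now -6*sin(x**2 + 3).
Answer: -6*sin(x**2 + 3).


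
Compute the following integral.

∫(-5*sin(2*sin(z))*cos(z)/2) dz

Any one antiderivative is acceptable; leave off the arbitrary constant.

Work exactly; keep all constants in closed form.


Answer: 5*cos(2*sin(z))/4.


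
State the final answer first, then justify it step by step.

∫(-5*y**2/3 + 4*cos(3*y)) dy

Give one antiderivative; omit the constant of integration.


The answer is -5*y**3/9 + 4*sin(3*y)/3.
Step 1. Rewrite: now ∫(-5*y**2/3) dy + ∫(4*cos(3*y)) dy.
Step 2. Evaluate the standard form: now 4*sin(3*y)/3 + ∫(-5*y**2/3) dy.
Step 3. Evaluate the standard form: now -5*y**3/9 + 4*sin(3*y)/3.
Answer: -5*y**3/9 + 4*sin(3*y)/3.


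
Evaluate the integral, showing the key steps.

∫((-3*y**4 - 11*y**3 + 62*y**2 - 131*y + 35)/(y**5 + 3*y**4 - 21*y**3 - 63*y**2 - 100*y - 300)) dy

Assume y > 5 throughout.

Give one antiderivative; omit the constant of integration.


Step 1. Decompose ∫((-3*y**4 - 11*y**3 + 62*y**2 - 131*y + 35)/(y**5 + 3*y**4 - 21*y**3 - 63*y**2 - 100*y - 300)) dy by partial fractions, (-3*y**4 - 11*y**3 + 62*y**2 - 131*y + 35)/(y**5 + 3*y**4 - 21*y**3 - 63*y**2 - 100*y - 300) = 3/(y**2 + 4) + 3/(y + 5) - 5/(y + 3) - 1/(y - 5): now ∫(-1/(y - 5)) dy + ∫(-5/(y + 3)) dy + ∫(3/(y + 5)) dy + ∫(3/(y**2 + 4)) dy.
Step 2. Evaluate the standard form [assuming y > -5]: now 3*log(y + 5) + ∫(-1/(y - 5)) dy + ∫(-5/(y + 3)) dy + ∫(3/(y**2 + 4)) dy.
Step 3. Evaluate the standard form [assuming y > 5]: now -log(y - 5) + 3*log(y + 5) + ∫(-5/(y + 3)) dy + ∫(3/(y**2 + 4)) dy.
Step 4. Evaluate the standard form [assuming y > -3]: now -log(y - 5) - 5*log(y + 3) + 3*log(y + 5) + ∫(3/(y**2 + 4)) dy.
Step 5. Evaluate the standard form: now -log(y - 5) - 5*log(y + 3) + 3*log(y + 5) + 3*atan(y/2)/2.
Answer: -log(y - 5) - 5*log(y + 3) + 3*log(y + 5) + 3*atan(y/2)/2.


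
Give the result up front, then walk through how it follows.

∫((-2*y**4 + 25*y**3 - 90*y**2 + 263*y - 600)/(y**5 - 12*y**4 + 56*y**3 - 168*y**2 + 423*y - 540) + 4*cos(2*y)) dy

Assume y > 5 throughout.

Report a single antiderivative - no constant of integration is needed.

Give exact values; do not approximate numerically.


The answer is 5*log(y - 5) - 4*log(y - 4) - 3*log(y - 3) + 2*sin(2*y) + atan(y/3)/3.
Step 1. Rewrite: now ∫((-2*y**4 + 25*y**3 - 90*y**2 + 263*y - 600)/(y**5 - 12*y**4 + 56*y**3 - 168*y**2 + 423*y - 540)) dy + ∫(4*cos(2*y)) dy.
Step 2. Decompose ∫((-2*y**4 + 25*y**3 - 90*y**2 + 263*y - 600)/(y**5 - 12*y**4 + 56*y**3 - 168*y**2 + 423*y - 540)) dy by partial fractions, (-2*y**4 + 25*y**3 - 90*y**2 + 263*y - 600)/(y**5 - 12*y**4 + 56*y**3 - 168*y**2 + 423*y - 540) = 1/(y**2 + 9) - 3/(y - 3) - 4/(y - 4) + 5/(y - 5): now ∫(5/(y - 5)) dy + ∫(-4/(y - 4)) dy + ∫(-3/(y - 3)) dy + ∫(1/(y**2 + 9)) dy + ∫(4*cos(2*y)) dy.
Step 3. Evaluate the standard form [assuming y > 5]: now 5*log(y - 5) + ∫(-4/(y - 4)) dy + ∫(-3/(y - 3)) dy + ∫(1/(y**2 + 9)) dy + ∫(4*cos(2*y)) dy.
Step 4. Evaluate the standard form [assuming y > 3]: now 5*log(y - 5) - 3*log(y - 3) + ∫(-4/(y - 4)) dy + ∫(1/(y**2 + 9)) dy + ∫(4*cos(2*y)) dy.
Step 5. Evaluate the standard form [assuming y > 4]: now 5*log(y - 5) - 4*log(y - 4) - 3*log(y - 3) + ∫(1/(y**2 + 9)) dy + ∫(4*cos(2*y)) dy.
Step 6. Evaluate the standard form: now 5*log(y - 5) - 4*log(y - 4) - 3*log(y - 3) + atan(y/3)/3 + ∫(4*cos(2*y)) dy.
Step 7. Evaluate the standard form: now 5*log(y - 5) - 4*log(y - 4) - 3*log(y - 3) + 2*sin(2*y) + atan(y/3)/3.
Answer: 5*log(y - 5) - 4*log(y - 4) - 3*log(y - 3) + 2*sin(2*y) + atan(y/3)/3.


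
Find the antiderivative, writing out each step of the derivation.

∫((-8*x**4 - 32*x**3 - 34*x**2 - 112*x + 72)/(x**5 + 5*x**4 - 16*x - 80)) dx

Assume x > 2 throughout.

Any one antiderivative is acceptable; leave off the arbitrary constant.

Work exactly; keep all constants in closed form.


Step 1. Decompose ∫((-8*x**4 - 32*x**3 - 34*x**2 - 112*x + 72)/(x**5 + 5*x**4 - 16*x - 80)) dx by partial fractions, (-8*x**4 - 32*x**3 - 34*x**2 - 112*x + 72)/(x**5 + 5*x**4 - 16*x - 80) = -2/(x**2 + 4) - 2/(x + 5) - 3/(x + 2) - 3/(x - 2): now ∫(-3/(x - 2)) dx + ∫(-3/(x + 2)) dx + ∫(-2/(x + 5)) dx + ∫(-2/(x**2 + 4)) dx.
Step 2. Evaluate the standard form [assuming x > -2]: now -3*log(x + 2) + ∫(-3/(x - 2)) dx + ∫(-2/(x + 5)) dx + ∫(-2/(x**2 + 4)) dx.
Step 3. Evaluate the standard form [assuming x > -5]: now -3*log(x + 2) - 2*log(x + 5) + ∫(-3/(x - 2)) dx + ∫(-2/(x**2 + 4)) dx.
Step 4. Evaluate the standard form [assuming x > 2]: now -3*log(x - 2) - 3*log(x + 2) - 2*log(x + 5) + ∫(-2/(x**2 + 4)) dx.
Step 5. Evaluate the standard form: now -3*log(x - 2) - 3*log(x + 2) - 2*log(x + 5) - atan(x/2).
Answer: -3*log(x - 2) - 3*log(x + 2) - 2*log(x + 5) - atan(x/2).


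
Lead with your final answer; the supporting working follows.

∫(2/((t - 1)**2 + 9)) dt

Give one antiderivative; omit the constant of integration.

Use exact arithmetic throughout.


The answer is 2*atan(t/3 - 1/3)/3.
Step 1. Substitute u = t - 1, turning ∫(2/((t - 1)**2 + 9)) dt into ∫(2/(u**2 + 9)) du: now ∫(2/(u**2 + 9)) du.
Step 2. Evaluate the standard form: now 2*atan(u/3)/3.
Step 3. Substitute back u = t - 1: now 2*atan(t/3 - 1/3)/3.
Answer: 2*atan(t/3 - 1/3)/3.


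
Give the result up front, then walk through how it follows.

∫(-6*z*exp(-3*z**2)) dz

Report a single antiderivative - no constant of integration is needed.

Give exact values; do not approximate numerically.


The answer is exp(-3*z**2).
Step 1. Substitute u = z**2, turning ∫(-6*z*exp(-3*z**2)) dz into ∫(-3*exp(-3*u)) du: now ∫(-3*exp(-3*u)) du.
Step 2. Evaluate the standard form: now exp(-3*u).
Step 3. Substitute back u = z**2: now exp(-3*z**2).
Answer: exp(-3*z**2).


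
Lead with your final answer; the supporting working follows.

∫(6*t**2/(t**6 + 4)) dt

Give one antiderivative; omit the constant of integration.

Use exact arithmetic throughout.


The answer is atan(t**3/2).
Step 1. Substitute u = t**3, turning ∫(6*t**2/(t**6 + 4)) dt into ∫(2/(u**2 + 4)) du: now ∫(2/(u**2 + 4)) du.
Step 2. Evaluate the standard form: now atan(u/2).
Step 3. Substitute back u = t**3: now atan(t**3/2).
Answer: atan(t**3/2).


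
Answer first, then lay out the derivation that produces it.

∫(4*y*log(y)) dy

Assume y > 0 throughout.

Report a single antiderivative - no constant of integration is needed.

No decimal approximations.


The answer is 2*y**2*log(y) - y**2.
Step 1. Integrate ∫(4*y*log(y)) dy by parts with u = log(y), dv = (4*y) dy, so v = 2*y**2 [assuming y > 0]: now 2*y**2*log(y) + ∫(-2*y) dy.
Step 2. Evaluate the standard form: now 2*y**2*log(y) - y**2.
Answer: 2*y**2*log(y) - y**2.


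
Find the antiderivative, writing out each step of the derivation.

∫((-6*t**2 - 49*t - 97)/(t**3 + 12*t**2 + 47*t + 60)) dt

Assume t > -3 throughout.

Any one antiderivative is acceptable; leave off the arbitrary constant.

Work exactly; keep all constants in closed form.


Step 1. Decompose ∫((-6*t**2 - 49*t - 97)/(t**3 + 12*t**2 + 47*t + 60)) dt by partial fractions, (-6*t**2 - 49*t - 97)/(t**3 + 12*t**2 + 47*t + 60) = -1/(t + 5) - 3/(t + 4) - 2/(t + 3): now ∫(-2/(t + 3)) dt + ∫(-3/(t + 4)) dt + ∫(-1/(t + 5)) dt.
Step 2. Evaluate the standard form [assuming t > -5]: now -log(t + 5) + ∫(-2/(t + 3)) dt + ∫(-3/(t + 4)) dt.
Step 3. Evaluate the standard form [assuming t > -3]: now -2*log(t + 3) - log(t + 5) + ∫(-3/(t + 4)) dt.
Step 4. Evaluate the standard form [assuming t > -4]: now -2*log(t + 3) - 3*log(t + 4) - log(t + 5).
Answer: -2*log(t + 3) - 3*log(t + 4) - log(t + 5).


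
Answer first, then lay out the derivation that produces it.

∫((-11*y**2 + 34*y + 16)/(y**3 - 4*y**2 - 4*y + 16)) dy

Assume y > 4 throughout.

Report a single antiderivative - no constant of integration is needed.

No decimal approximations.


The answer is -2*log(y - 4) - 5*log(y - 2) - 4*log(y + 2).
Step 1. Decompose ∫((-11*y**2 + 34*y + 16)/(y**3 - 4*y**2 - 4*y + 16)) dy by partial fractions, (-11*y**2 + 34*y + 16)/(y**3 - 4*y**2 - 4*y + 16) = -4/(y + 2) - 5/(y - 2) - 2/(y - 4): now ∫(-2/(y - 4)) dy + ∫(-5/(y - 2)) dy + ∫(-4/(y + 2)) dy.
Step 2. Evaluate the standard form [assuming y > 2]: now -5*log(y - 2) + ∫(-2/(y - 4)) dy + ∫(-4/(y + 2)) dy.
Step 3. Evaluate the standard form [assuming y > 4]: now -2*log(y - 4) - 5*log(y - 2) + ∫(-4/(y + 2)) dy.
Step 4. Evaluate the standard form [assuming y > -2]: now -2*log(y - 4) - 5*log(y - 2) - 4*log(y + 2).
Answer: -2*log(y - 4) - 5*log(y - 2) - 4*log(y + 2).


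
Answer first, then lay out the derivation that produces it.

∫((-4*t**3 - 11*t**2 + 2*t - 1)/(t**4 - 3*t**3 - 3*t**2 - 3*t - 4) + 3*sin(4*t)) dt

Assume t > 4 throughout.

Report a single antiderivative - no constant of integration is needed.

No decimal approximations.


The answer is -5*log(t - 4) + log(t + 1) - 3*cos(4*t)/4 - 2*atan(t).
Step 1. Rewrite: now ∫((-4*t**3 - 11*t**2 + 2*t - 1)/(t**4 - 3*t**3 - 3*t**2 - 3*t - 4)) dt + ∫(3*sin(4*t)) dt.
Step 2. Evaluate the standard form: now -3*cos(4*t)/4 + ∫((-4*t**3 - 11*t**2 + 2*t - 1)/(t**4 - 3*t**3 - 3*t**2 - 3*t - 4)) dt.
Step 3. Decompose ∫((-4*t**3 - 11*t**2 + 2*t - 1)/(t**4 - 3*t**3 - 3*t**2 - 3*t - 4)) dt by partial fractions, (-4*t**3 - 11*t**2 + 2*t - 1)/(t**4 - 3*t**3 - 3*t**2 - 3*t - 4) = -2/(t**2 + 1) + 1/(t + 1) - 5/(t - 4): now -3*cos(4*t)/4 + ∫(-5/(t - 4)) dt + ∫(1/(t + 1)) dt + ∫(-2/(t**2 + 1)) dt.
Step 4. Evaluate the standard form [assuming t > -1]: now log(t + 1) - 3*cos(4*t)/4 + ∫(-5/(t - 4)) dt + ∫(-2/(t**2 + 1)) dt.
Step 5. Evaluate the standard form [assuming t > 4]: now -5*log(t - 4) + log(t + 1) - 3*cos(4*t)/4 + ∫(-2/(t**2 + 1)) dt.
Step 6. Evaluate the standard form: now -5*log(t - 4) + log(t + 1) - 3*cos(4*t)/4 - 2*atan(t).
Answer: -5*log(t - 4) + log(t + 1) - 3*cos(4*t)/4 - 2*atan(t).


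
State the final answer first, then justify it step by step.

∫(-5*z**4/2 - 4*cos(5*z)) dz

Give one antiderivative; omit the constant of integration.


The answer is -z**5/2 - 4*sin(5*z)/5.
Step 1. Rewrite: now ∫(-5*z**4/2) dz + ∫(-4*cos(5*z)) dz.
Step 2. Evaluate the standard form: now -4*sin(5*z)/5 + ∫(-5*z**4/2) dz.
Step 3. Evaluate the standard form: now -z**5/2 - 4*sin(5*z)/5.
Answer: -z**5/2 - 4*sin(5*z)/5.


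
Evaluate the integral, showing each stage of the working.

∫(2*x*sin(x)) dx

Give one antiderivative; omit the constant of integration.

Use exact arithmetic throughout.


Step 1. Integrate ∫(2*x*sin(x)) dx by parts with u = x, dv = (2*sin(x)) dx, so v = -2*cos(x): now -2*x*cos(x) + ∫(2*cos(x)) dx.
Step 2. Evaluate the standard form: now -2*x*cos(x) + 2*sin(x).
Answer: -2*x*cos(x) + 2*sin(x).


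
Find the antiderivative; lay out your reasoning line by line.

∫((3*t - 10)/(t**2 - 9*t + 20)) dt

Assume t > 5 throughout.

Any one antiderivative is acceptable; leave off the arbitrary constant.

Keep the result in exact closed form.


Step 1. Decompose ∫((3*t - 10)/(t**2 - 9*t + 20)) dt by partial fractions, (3*t - 10)/(t**2 - 9*t + 20) = -2/(t - 4) + 5/(t - 5): now ∫(5/(t - 5)) dt + ∫(-2/(t - 4)) dt.
Step 2. Evaluate the standard form [assuming t > 5]: now 5*log(t - 5) + ∫(-2/(t - 4)) dt.
Step 3. Evaluate the standard form [assuming t > 4]: now 5*log(t - 5) - 2*log(t - 4).
Answer: 5*log(t - 5) - 2*log(t - 4).


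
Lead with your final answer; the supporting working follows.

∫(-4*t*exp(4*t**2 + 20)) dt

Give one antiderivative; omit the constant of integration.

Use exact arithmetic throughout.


The answer is -exp(4*t**2 + 20)/2.
Step 1. Substitute u = t**2 + 5, turning ∫(-4*t*exp(4*t**2 + 20)) dt into ∫(-2*exp(4*u)) du: now ∫(-2*exp(4*u)) du.
Step 2. Evaluate the standard form: now -exp(4*u)/2.
Step 3. Substitute back u = t**2 + 5: now -exp(4*t**2 + 20)/2.
Answer: -exp(4*t**2 + 20)/2.


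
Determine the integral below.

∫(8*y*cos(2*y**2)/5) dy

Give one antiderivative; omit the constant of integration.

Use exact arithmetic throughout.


Answer: 2*sin(2*y**2)/5.


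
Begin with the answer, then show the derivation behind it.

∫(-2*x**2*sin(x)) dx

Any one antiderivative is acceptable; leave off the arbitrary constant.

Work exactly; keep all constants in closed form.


The answer is 2*x**2*cos(x) - 4*x*sin(x) - 4*cos(x).
Step 1. Integrate ∫(-2*x**2*sin(x)) dx by parts with u = x**2, dv = (-2*sin(x)) dx, so v = 2*cos(x): now 2*x**2*cos(x) + ∫(-4*x*cos(x)) dx.
Step 2. Integrate ∫(-4*x*cos(x)) dx by parts with u = x, dv = (-4*cos(x)) dx, so v = -4*sin(x): now 2*x**2*cos(x) - 4*x*sin(x) + ∫(4*sin(x)) dx.
Step 3. Evaluate the standard form: now 2*x**2*cos(x) - 4*x*sin(x) - 4*cos(x).
Answer: 2*x**2*cos(x) - 4*x*sin(x) - 4*cos(x).


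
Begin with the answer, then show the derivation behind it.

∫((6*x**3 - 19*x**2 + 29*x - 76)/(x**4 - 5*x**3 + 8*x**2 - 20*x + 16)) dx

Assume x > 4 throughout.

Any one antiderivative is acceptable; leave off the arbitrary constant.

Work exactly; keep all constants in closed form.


The answer is 2*log(x - 4) + 4*log(x - 1) - atan(x/2)/2.
Step 1. Decompose ∫((6*x**3 - 19*x**2 + 29*x - 76)/(x**4 - 5*x**3 + 8*x**2 - 20*x + 16)) dx by partial fractions, (6*x**3 - 19*x**2 + 29*x - 76)/(x**4 - 5*x**3 + 8*x**2 - 20*x + 16) = -1/(x**2 + 4) + 4/(x - 1) + 2/(x - 4): now ∫(2/(x - 4)) dx + ∫(4/(x - 1)) dx + ∫(-1/(x**2 + 4)) dx.
Step 2. Evaluate the standard form [assuming x > 1]: now 4*log(x - 1) + ∫(2/(x - 4)) dx + ∫(-1/(x**2 + 4)) dx.
Step 3. Evaluate the standard form [assuming x > 4]: now 2*log(x - 4) + 4*log(x - 1) + ∫(-1/(x**2 + 4)) dx.
Step 4. Evaluate the standard form: now 2*log(x - 4) + 4*log(x - 1) - atan(x/2)/2.
Answer: 2*log(x - 4) + 4*log(x - 1) - atan(x/2)/2.


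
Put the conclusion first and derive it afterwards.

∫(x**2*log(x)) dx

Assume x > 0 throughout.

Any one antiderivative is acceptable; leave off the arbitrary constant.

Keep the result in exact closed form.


The answer is x**3*log(x)/3 - x**3/9.
Step 1. Integrate ∫(x**2*log(x)) dx by parts with u = log(x), dv = (x**2) dx, so v = x**3/3 [assuming x > 0]: now x**3*log(x)/3 + ∫(-x**2/3) dx.
Step 2. Evaluate the standard form: now x**3*log(x)/3 - x**3/9.
Answer: x**3*log(x)/3 - x**3/9.


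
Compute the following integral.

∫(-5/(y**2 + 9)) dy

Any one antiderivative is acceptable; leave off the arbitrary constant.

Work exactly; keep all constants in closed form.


Answer: -5*atan(y/3)/3.


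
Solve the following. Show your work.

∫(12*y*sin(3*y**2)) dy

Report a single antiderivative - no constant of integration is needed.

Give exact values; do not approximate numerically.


Step 1. Substitute u = y**2, turning ∫(12*y*sin(3*y**2)) dy into ∫(6*sin(3*u)) du: now ∫(6*sin(3*u)) du.
Step 2. Evaluate the standard form: now -2*cos(3*u).
Step 3. Substitute back u = y**2: now -2*cos(3*y**2).
Answer: -2*cos(3*y**2).


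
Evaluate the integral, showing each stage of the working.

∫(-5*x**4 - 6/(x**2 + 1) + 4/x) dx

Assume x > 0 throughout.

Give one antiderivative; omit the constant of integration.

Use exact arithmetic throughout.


Step 1. Rewrite: now ∫(4/x) dx + ∫(-5*x**4) dx + ∫(-6/(x**2 + 1)) dx.
Step 2. Evaluate the standard form: now -6*atan(x) + ∫(4/x) dx + ∫(-5*x**4) dx.
Step 3. Evaluate the standard form: now -x**5 - 6*atan(x) + ∫(4/x) dx.
Step 4. Evaluate the standard form [assuming x > 0]: now -x**5 + 4*log(x) - 6*atan(x).
Answer: -x**5 + 4*log(x) - 6*atan(x).


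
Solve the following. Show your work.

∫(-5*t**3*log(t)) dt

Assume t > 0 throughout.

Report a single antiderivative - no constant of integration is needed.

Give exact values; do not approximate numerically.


Step 1. Integrate ∫(-5*t**3*log(t)) dt by parts with u = log(t), dv = (-5*t**3) dt, so v = -5*t**4/4 [assuming t > 0]: now -5*t**4*log(t)/4 + ∫(5*t**3/4) dt.
Step 2. Evaluate the standard form: now -5*t**4*log(t)/4 + 5*t**4/16.
Answer: -5*t**4*log(t)/4 + 5*t**4/16.


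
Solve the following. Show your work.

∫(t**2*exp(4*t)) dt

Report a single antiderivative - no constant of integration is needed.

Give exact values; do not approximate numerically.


Step 1. Integrate ∫(t**2*exp(4*t)) dt by parts with u = t**2, dv = (exp(4*t)) dt, so v = exp(4*t)/4: now t**2*exp(4*t)/4 + ∫(-t*exp(4*t)/2) dt.
Step 2. Integrate ∫(-t*exp(4*t)/2) dt by parts with u = t, dv = (-exp(4*t)/2) dt, so v = -exp(4*t)/8: now t**2*exp(4*t)/4 - t*exp(4*t)/8 + ∫(exp(4*t)/8) dt.
Step 3. Evaluate the standard form: now t**2*exp(4*t)/4 - t*exp(4*t)/8 + exp(4*t)/32.
Answer: t**2*exp(4*t)/4 - t*exp(4*t)/8 + exp(4*t)/32.


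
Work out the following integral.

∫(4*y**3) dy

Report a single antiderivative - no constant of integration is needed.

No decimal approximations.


Answer: y**4.


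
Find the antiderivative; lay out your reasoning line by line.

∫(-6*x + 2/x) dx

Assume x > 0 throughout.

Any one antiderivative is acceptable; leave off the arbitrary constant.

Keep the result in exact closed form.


Step 1. Rewrite: now ∫(2/x) dx + ∫(-6*x) dx.
Step 2. Evaluate the standard form: now -3*x**2 + ∫(2/x) dx.
Step 3. Evaluate the standard form [assuming x > 0]: now -3*x**2 + 2*log(x).
Answer: -3*x**2 + 2*log(x).


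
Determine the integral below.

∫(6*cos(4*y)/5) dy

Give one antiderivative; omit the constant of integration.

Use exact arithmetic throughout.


Answer: 3*sin(4*y)/10.


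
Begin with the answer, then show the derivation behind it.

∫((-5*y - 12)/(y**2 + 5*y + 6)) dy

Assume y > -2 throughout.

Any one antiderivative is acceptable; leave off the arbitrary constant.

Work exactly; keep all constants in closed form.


The answer is -2*log(y + 2) - 3*log(y + 3).
Step 1. Decompose ∫((-5*y - 12)/(y**2 + 5*y + 6)) dy by partial fractions, (-5*y - 12)/(y**2 + 5*y + 6) = -3/(y + 3) - 2/(y + 2): now ∫(-2/(y + 2)) dy + ∫(-3/(y + 3)) dy.
Step 2. Evaluate the standard form [assuming y > -2]: now -2*log(y + 2) + ∫(-3/(y + 3)) dy.
Step 3. Evaluate the standard form [assuming y > -3]: now -2*log(y + 2) - 3*log(y + 3).
Answer: -2*log(y + 2) - 3*log(y + 3).


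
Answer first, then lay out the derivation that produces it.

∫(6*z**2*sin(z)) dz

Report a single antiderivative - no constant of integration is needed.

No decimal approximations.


The answer is -6*z**2*cos(z) + 12*z*sin(z) + 12*cos(z).
Step 1. Integrate ∫(6*z**2*sin(z)) dz by parts with u = z**2, dv = (6*sin(z)) dz, so v = -6*cos(z): now -6*z**2*cos(z) + ∫(12*z*cos(z)) dz.
Step 2. Integrate ∫(12*z*cos(z)) dz by parts with u = z, dv = (12*cos(z)) dz, so v = 12*sin(z): now -6*z**2*cos(z) + 12*z*sin(z) + ∫(-12*sin(z)) dz.
Step 3. Evaluate the standard form: now -6*z**2*cos(z) + 12*z*sin(z) + 12*cos(z).
Answer: -6*z**2*cos(z) + 12*z*sin(z) + 12*cos(z).


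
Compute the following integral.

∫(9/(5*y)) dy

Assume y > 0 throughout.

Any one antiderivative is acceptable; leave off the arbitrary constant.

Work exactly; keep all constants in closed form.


Answer: 9*log(y)/5.


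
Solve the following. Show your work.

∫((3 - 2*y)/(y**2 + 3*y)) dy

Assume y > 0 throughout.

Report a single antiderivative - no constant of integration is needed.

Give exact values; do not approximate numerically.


Step 1. Decompose ∫((3 - 2*y)/(y**2 + 3*y)) dy by partial fractions, (3 - 2*y)/(y**2 + 3*y) = -3/(y + 3) + 1/y: now ∫(1/y) dy + ∫(-3/(y + 3)) dy.
Step 2. Evaluate the standard form [assuming y > -3]: now -3*log(y + 3) + ∫(1/y) dy.
Step 3. Evaluate the standard form [assuming y > 0]: now log(y) - 3*log(y + 3).
Answer: log(y) - 3*log(y + 3).


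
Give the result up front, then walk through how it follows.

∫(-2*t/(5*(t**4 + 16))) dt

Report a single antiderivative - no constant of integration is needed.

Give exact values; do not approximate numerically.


The answer is -atan(t**2/4)/20.
Step 1. Substitute u = t**2, turning ∫(-2*t/(5*(t**4 + 16))) dt into ∫(-1/(5*(u**2 + 16))) du: now ∫(-1/(5*(u**2 + 16))) du.
Step 2. Evaluate the standard form: now -atan(u/4)/20.
Step 3. Substitute back u = t**2: now -atan(t**2/4)/20.
Answer: -atan(t**2/4)/20.


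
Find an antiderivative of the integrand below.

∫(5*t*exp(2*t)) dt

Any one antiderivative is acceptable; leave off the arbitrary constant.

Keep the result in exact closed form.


Answer: 5*t*exp(2*t)/2 - 5*exp(2*t)/4.


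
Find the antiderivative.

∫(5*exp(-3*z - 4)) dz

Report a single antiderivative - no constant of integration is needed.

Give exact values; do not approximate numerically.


Answer: -5*exp(-3*z - 4)/3.


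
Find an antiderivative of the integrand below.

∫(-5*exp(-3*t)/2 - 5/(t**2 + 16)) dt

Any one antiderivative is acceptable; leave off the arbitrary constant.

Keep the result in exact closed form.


Answer: -5*atan(t/4)/4 + 5*exp(-3*t)/6.


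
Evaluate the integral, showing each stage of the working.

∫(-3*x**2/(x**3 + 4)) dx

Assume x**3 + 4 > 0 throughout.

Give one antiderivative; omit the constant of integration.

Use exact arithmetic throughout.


Step 1. Substitute u = x**3 + 4, turning ∫(-3*x**2/(x**3 + 4)) dx into ∫(-1/u) du: now ∫(-1/u) du.
Step 2. Evaluate the standard form [assuming u > 0]: now -log(u).
Step 3. Substitute back u = x**3 + 4: now -log(x**3 + 4).
Answer: -log(x**3 + 4).


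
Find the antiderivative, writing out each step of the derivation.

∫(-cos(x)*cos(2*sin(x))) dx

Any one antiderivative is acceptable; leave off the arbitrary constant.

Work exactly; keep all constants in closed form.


Step 1. Substitute u = sin(x), turning ∫(-cos(x)*cos(2*sin(x))) dx into ∫(-cos(2*u)) du: now ∫(-cos(2*u)) du.
Step 2. Evaluate the standard form: now -sin(2*u)/2.
Step 3. Substitute back u = sin(x): now -sin(2*sin(x))/2.
Answer: -sin(2*sin(x))/2.


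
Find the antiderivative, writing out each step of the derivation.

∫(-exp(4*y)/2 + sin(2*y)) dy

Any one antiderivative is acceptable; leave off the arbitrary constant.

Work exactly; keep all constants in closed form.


Step 1. Rewrite: now ∫(-exp(4*y)/2) dy + ∫(sin(2*y)) dy.
Step 2. Evaluate the standard form: now -exp(4*y)/8 + ∫(sin(2*y)) dy.
Step 3. Evaluate the standard form: now -exp(4*y)/8 - cos(2*y)/2.
Answer: -exp(4*y)/8 - cos(2*y)/2.


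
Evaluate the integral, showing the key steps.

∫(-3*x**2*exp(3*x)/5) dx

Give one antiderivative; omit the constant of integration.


Step 1. Integrate ∫(-3*x**2*exp(3*x)/5) dx by parts with u = x**2, dv = (-3*exp(3*x)/5) dx, so v = -exp(3*x)/5: now -x**2*exp(3*x)/5 + ∫(2*x*exp(3*x)/5) dx.
Step 2. Integrate ∫(2*x*exp(3*x)/5) dx by parts with u = x, dv = (2*exp(3*x)/5) dx, so v = 2*exp(3*x)/15: now -x**2*exp(3*x)/5 + 2*x*exp(3*x)/15 + ∫(-2*exp(3*x)/15) dx.
Step 3. Evaluate the standard form: now -x**2*exp(3*x)/5 + 2*x*exp(3*x)/15 - 2*exp(3*x)/45.
Answer: -x**2*exp(3*x)/5 + 2*x*exp(3*x)/15 - 2*exp(3*x)/45.


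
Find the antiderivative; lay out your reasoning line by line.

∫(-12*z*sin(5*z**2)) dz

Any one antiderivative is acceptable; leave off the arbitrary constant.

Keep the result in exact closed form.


Step 1. Substitute u = z**2, turning ∫(-12*z*sin(5*z**2)) dz into ∫(-6*sin(5*u)) du: now ∫(-6*sin(5*u)) du.
Step 2. Evaluate the standard form: now 6*cos(5*u)/5.
Step 3. Substitute back u = z**2: now 6*cos(5*z**2)/5.
Answer: 6*cos(5*z**2)/5.


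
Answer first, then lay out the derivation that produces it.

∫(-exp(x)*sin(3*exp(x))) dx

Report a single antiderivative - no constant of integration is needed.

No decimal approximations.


The answer is cos(3*exp(x))/3.
Step 1. Substitute u = exp(x), turning ∫(-exp(x)*sin(3*exp(x))) dx into ∫(-sin(3*u)) du: now ∫(-sin(3*u)) du.
Step 2. Evaluate the standard form: now cos(3*u)/3.
Step 3. Substitute back u = exp(x): now cos(3*exp(x))/3.
Answer: cos(3*exp(x))/3.


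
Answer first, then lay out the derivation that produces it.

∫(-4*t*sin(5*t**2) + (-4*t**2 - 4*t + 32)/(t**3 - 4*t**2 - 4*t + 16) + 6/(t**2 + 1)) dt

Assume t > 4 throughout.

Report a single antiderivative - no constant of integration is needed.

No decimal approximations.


The answer is -4*log(t - 4) - log(t - 2) + log(t + 2) + 2*cos(5*t**2)/5 + 6*atan(t).
Step 1. Rewrite: now ∫(-4*t*sin(5*t**2)) dt + ∫((-4*t**2 - 4*t + 32)/(t**3 - 4*t**2 - 4*t + 16)) dt + ∫(6/(t**2 + 1)) dt.
Step 2. Substitute u = t**2, turning ∫(-4*t*sin(5*t**2)) dt into ∫(-2*sin(5*u)) du: now ∫((-4*t**2 - 4*t + 32)/(t**3 - 4*t**2 - 4*t + 16)) dt + ∫(6/(t**2 + 1)) dt + ∫(-2*sin(5*u)) du.
Step 3. Evaluate the standard form: now 2*cos(5*u)/5 + ∫((-4*t**2 - 4*t + 32)/(t**3 - 4*t**2 - 4*t + 16)) dt + ∫(6/(t**2 + 1)) dt.
Step 4. Substitute back u = t**2: now 2*cos(5*t**2)/5 + ∫((-4*t**2 - 4*t + 32)/(t**3 - 4*t**2 - 4*t + 16)) dt + ∫(6/(t**2 + 1)) dt.
Step 5. Evaluate the standard form: now 2*cos(5*t**2)/5 + 6*atan(t) + ∫((-4*t**2 - 4*t + 32)/(t**3 - 4*t**2 - 4*t + 16)) dt.
Step 6. Decompose ∫((-4*t**2 - 4*t + 32)/(t**3 - 4*t**2 - 4*t + 16)) dt by partial fractions, (-4*t**2 - 4*t + 32)/(t**3 - 4*t**2 - 4*t + 16) = 1/(t + 2) - 1/(t - 2) - 4/(t - 4): now 2*cos(5*t**2)/5 + 6*atan(t) + ∫(-4/(t - 4)) dt + ∫(-1/(t - 2)) dt + ∫(1/(t + 2)) dt.
Step 7. Evaluate the standard form [assuming t > -2]: now log(t + 2) + 2*cos(5*t**2)/5 + 6*atan(t) + ∫(-4/(t - 4)) dt + ∫(-1/(t - 2)) dt.
Step 8. Evaluate the standard form [assuming t > 2]: now -log(t - 2) + log(t + 2) + 2*cos(5*t**2)/5 + 6*atan(t) + ∫(-4/(t - 4)) dt.
Step 9. Evaluate the standard form [assuming t > 4]: now -4*log(t - 4) - log(t - 2) + log(t + 2) + 2*cos(5*t**2)/5 + 6*atan(t).
Answer: -4*log(t - 4) - log(t - 2) + log(t + 2) + 2*cos(5*t**2)/5 + 6*atan(t).


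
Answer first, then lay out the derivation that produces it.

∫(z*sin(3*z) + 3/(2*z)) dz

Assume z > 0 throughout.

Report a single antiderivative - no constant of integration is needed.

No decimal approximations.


The answer is -z*cos(3*z)/3 + 3*log(z)/2 + sin(3*z)/9.
Step 1. Rewrite: now ∫(3/(2*z)) dz + ∫(z*sin(3*z)) dz.
Step 2. Evaluate the standard form [assuming z > 0]: now 3*log(z)/2 + ∫(z*sin(3*z)) dz.
Step 3. Integrate ∫(z*sin(3*z)) dz by parts with u = z, dv = (sin(3*z)) dz, so v = -cos(3*z)/3: now -z*cos(3*z)/3 + 3*log(z)/2 + ∫(cos(3*z)/3) dz.
Step 4. Evaluate the standard form: now -z*cos(3*z)/3 + 3*log(z)/2 + sin(3*z)/9.
Answer: -z*cos(3*z)/3 + 3*log(z)/2 + sin(3*z)/9.


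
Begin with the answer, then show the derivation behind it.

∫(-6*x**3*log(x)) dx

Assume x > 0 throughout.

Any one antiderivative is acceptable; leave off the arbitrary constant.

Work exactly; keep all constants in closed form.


The answer is -3*x**4*log(x)/2 + 3*x**4/8.
Step 1. Integrate ∫(-6*x**3*log(x)) dx by parts with u = log(x), dv = (-6*x**3) dx, so v = -3*x**4/2 [assuming x > 0]: now -3*x**4*log(x)/2 + ∫(3*x**3/2) dx.
Step 2. Evaluate the standard form: now -3*x**4*log(x)/2 + 3*x**4/8.
Answer: -3*x**4*log(x)/2 + 3*x**4/8.


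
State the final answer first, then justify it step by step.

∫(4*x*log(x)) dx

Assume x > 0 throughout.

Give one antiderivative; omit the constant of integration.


The answer is 2*x**2*log(x) - x**2.
Step 1. Integrate ∫(4*x*log(x)) dx by parts with u = log(x), dv = (4*x) dx, so v = 2*x**2 [assuming x > 0]: now 2*x**2*log(x) + ∫(-2*x) dx.
Step 2. Evaluate the standard form: now 2*x**2*log(x) - x**2.
Answer: 2*x**2*log(x) - x**2.


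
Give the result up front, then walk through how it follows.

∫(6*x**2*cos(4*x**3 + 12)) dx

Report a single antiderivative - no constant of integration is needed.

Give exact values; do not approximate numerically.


The answer is sin(4*x**3 + 12)/2.
Step 1. Substitute u = x**3 + 3, turning ∫(6*x**2*cos(4*x**3 + 12)) dx into ∫(2*cos(4*u)) du: now ∫(2*cos(4*u)) du.
Step 2. Evaluate the standard form: now sin(4*u)/2.
Step 3. Substitute back u = x**3 + 3: now sin(4*x**3 + 12)/2.
Answer: sin(4*x**3 + 12)/2.


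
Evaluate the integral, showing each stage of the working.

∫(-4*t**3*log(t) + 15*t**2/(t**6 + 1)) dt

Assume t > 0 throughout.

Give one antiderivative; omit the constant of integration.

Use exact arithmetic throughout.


Step 1. Rewrite: now ∫(15*t**2/(t**6 + 1)) dt + ∫(-4*t**3*log(t)) dt.
Step 2. Integrate ∫(-4*t**3*log(t)) dt by parts with u = log(t), dv = (-4*t**3) dt, so v = -t**4 [assuming t > 0]: now -t**4*log(t) + ∫(t**3) dt + ∫(15*t**2/(t**6 + 1)) dt.
Step 3. Evaluate the standard form: now -t**4*log(t) + t**4/4 + ∫(15*t**2/(t**6 + 1)) dt.
Step 4. Substitute u = t**3, turning ∫(15*t**2/(t**6 + 1)) dt into ∫(5/(u**2 + 1)) du: now -t**4*log(t) + t**4/4 + ∫(5/(u**2 + 1)) du.
Step 5. Evaluate the standard form: now -t**4*log(t) + t**4/4 + 5*atan(u).
Step 6. Substitute back u = t**3: now -t**4*log(t) + t**4/4 + 5*atan(t**3).
Answer: -t**4*log(t) + t**4/4 + 5*atan(t**3).


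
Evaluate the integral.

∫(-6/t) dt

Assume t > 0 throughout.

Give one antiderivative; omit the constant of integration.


Answer: -6*log(t).


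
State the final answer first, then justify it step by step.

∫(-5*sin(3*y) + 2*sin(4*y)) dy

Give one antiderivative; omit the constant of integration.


The answer is 5*cos(3*y)/3 - cos(4*y)/2.
Step 1. Rewrite: now ∫(-5*sin(3*y)) dy + ∫(2*sin(4*y)) dy.
Step 2. Evaluate the standard form: now 5*cos(3*y)/3 + ∫(2*sin(4*y)) dy.
Step 3. Evaluate the standard form: now 5*cos(3*y)/3 - cos(4*y)/2.
Answer: 5*cos(3*y)/3 - cos(4*y)/2.


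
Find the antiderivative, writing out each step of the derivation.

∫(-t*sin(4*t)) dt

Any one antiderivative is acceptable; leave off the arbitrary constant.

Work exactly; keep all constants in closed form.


Step 1. Integrate ∫(-t*sin(4*t)) dt by parts with u = t, dv = (-sin(4*t)) dt, so v = cos(4*t)/4: now t*cos(4*t)/4 + ∫(-cos(4*t)/4) dt.
Step 2. Evaluate the standard form: now t*cos(4*t)/4 - sin(4*t)/16.
Answer: t*cos(4*t)/4 - sin(4*t)/16.


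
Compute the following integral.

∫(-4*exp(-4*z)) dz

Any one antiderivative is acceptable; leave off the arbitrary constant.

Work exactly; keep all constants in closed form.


Answer: exp(-4*z).


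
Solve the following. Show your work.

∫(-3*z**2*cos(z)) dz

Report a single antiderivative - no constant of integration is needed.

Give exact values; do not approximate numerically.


Step 1. Integrate ∫(-3*z**2*cos(z)) dz by parts with u = z**2, dv = (-3*cos(z)) dz, so v = -3*sin(z): now -3*z**2*sin(z) + ∫(6*z*sin(z)) dz.
Step 2. Integrate ∫(6*z*sin(z)) dz by parts with u = z, dv = (6*sin(z)) dz, so v = -6*cos(z): now -3*z**2*sin(z) - 6*z*cos(z) + ∫(6*cos(z)) dz.
Step 3. Evaluate the standard form: now -3*z**2*sin(z) - 6*z*cos(z) + 6*sin(z).
Answer: -3*z**2*sin(z) - 6*z*cos(z) + 6*sin(z).


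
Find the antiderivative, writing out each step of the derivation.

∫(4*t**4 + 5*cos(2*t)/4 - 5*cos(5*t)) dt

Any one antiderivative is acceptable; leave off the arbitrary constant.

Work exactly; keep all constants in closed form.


Step 1. Rewrite: now ∫(4*t**4) dt + ∫(5*cos(2*t)/4) dt + ∫(-5*cos(5*t)) dt.
Step 2. Evaluate the standard form: now -sin(5*t) + ∫(4*t**4) dt + ∫(5*cos(2*t)/4) dt.
Step 3. Evaluate the standard form: now 4*t**5/5 - sin(5*t) + ∫(5*cos(2*t)/4) dt.
Step 4. Evaluate the standard form: now 4*t**5/5 + 5*sin(2*t)/8 - sin(5*t).
Answer: 4*t**5/5 + 5*sin(2*t)/8 - sin(5*t).


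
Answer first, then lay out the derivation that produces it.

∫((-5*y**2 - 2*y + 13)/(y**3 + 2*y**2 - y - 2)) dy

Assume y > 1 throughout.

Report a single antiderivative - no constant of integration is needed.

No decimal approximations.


The answer is log(y - 1) - 5*log(y + 1) - log(y + 2).
Step 1. Decompose ∫((-5*y**2 - 2*y + 13)/(y**3 + 2*y**2 - y - 2)) dy by partial fractions, (-5*y**2 - 2*y + 13)/(y**3 + 2*y**2 - y - 2) = -1/(y + 2) - 5/(y + 1) + 1/(y - 1): now ∫(1/(y - 1)) dy + ∫(-5/(y + 1)) dy + ∫(-1/(y + 2)) dy.
Step 2. Evaluate the standard form [assuming y > -2]: now -log(y + 2) + ∫(1/(y - 1)) dy + ∫(-5/(y + 1)) dy.
Step 3. Evaluate the standard form [assuming y > -1]: now -5*log(y + 1) - log(y + 2) + ∫(1/(y - 1)) dy.
Step 4. Evaluate the standard form [assuming y > 1]: now log(y - 1) - 5*log(y + 1) - log(y + 2).
Answer: log(y - 1) - 5*log(y + 1) - log(y + 2).


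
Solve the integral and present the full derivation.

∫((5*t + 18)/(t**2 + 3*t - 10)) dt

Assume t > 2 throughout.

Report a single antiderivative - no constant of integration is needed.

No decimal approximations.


Step 1. Decompose ∫((5*t + 18)/(t**2 + 3*t - 10)) dt by partial fractions, (5*t + 18)/(t**2 + 3*t - 10) = 1/(t + 5) + 4/(t - 2): now ∫(4/(t - 2)) dt + ∫(1/(t + 5)) dt.
Step 2. Evaluate the standard form [assuming t > 2]: now 4*log(t - 2) + ∫(1/(t + 5)) dt.
Step 3. Evaluate the standard form [assuming t > -5]: now 4*log(t - 2) + log(t + 5).
Answer: 4*log(t - 2) + log(t + 5).


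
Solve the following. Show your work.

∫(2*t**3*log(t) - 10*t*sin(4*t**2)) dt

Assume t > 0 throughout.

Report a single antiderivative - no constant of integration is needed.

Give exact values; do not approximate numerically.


Step 1. Rewrite: now ∫(-10*t*sin(4*t**2)) dt + ∫(2*t**3*log(t)) dt.
Step 2. Substitute u = t**2, turning ∫(-10*t*sin(4*t**2)) dt into ∫(-5*sin(4*u)) du: now ∫(2*t**3*log(t)) dt + ∫(-5*sin(4*u)) du.
Step 3. Evaluate the standard form: now 5*cos(4*u)/4 + ∫(2*t**3*log(t)) dt.
Step 4. Substitute back u = t**2: now 5*cos(4*t**2)/4 + ∫(2*t**3*log(t)) dt.
Step 5. Integrate ∫(2*t**3*log(t)) dt by parts with u = log(t), dv = (2*t**3) dt, so v = t**4/2 [assuming t > 0]: now t**4*log(t)/2 + 5*cos(4*t**2)/4 + ∫(-t**3/2) dt.
Step 6. Evaluate the standard form: now t**4*log(t)/2 - t**4/8 + 5*cos(4*t**2)/4.
Answer: t**4*log(t)/2 - t**4/8 + 5*cos(4*t**2)/4.
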